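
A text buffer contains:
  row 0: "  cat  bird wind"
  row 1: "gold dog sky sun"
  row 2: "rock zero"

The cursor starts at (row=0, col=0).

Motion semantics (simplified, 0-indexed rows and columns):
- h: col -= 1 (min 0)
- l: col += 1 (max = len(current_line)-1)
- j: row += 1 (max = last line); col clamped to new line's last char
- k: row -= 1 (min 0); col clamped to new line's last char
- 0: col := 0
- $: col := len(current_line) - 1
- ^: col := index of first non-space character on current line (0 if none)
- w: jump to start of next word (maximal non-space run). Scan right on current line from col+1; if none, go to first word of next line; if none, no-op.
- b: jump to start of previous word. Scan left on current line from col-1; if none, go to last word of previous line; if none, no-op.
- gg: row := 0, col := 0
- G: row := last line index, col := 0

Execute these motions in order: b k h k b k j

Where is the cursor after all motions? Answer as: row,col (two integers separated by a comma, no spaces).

Answer: 1,0

Derivation:
After 1 (b): row=0 col=0 char='_'
After 2 (k): row=0 col=0 char='_'
After 3 (h): row=0 col=0 char='_'
After 4 (k): row=0 col=0 char='_'
After 5 (b): row=0 col=0 char='_'
After 6 (k): row=0 col=0 char='_'
After 7 (j): row=1 col=0 char='g'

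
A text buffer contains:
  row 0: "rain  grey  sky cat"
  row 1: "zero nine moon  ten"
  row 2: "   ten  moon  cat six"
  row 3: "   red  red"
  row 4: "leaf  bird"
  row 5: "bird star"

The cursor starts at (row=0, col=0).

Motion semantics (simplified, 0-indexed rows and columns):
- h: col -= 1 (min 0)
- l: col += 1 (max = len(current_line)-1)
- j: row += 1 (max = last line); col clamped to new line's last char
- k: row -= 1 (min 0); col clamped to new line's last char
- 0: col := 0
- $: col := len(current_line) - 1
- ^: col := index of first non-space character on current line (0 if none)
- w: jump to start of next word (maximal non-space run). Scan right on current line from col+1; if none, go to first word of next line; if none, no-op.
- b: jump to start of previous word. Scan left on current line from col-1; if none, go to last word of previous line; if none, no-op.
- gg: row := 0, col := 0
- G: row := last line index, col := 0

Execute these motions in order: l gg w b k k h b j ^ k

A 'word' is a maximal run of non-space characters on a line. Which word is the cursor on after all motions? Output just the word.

After 1 (l): row=0 col=1 char='a'
After 2 (gg): row=0 col=0 char='r'
After 3 (w): row=0 col=6 char='g'
After 4 (b): row=0 col=0 char='r'
After 5 (k): row=0 col=0 char='r'
After 6 (k): row=0 col=0 char='r'
After 7 (h): row=0 col=0 char='r'
After 8 (b): row=0 col=0 char='r'
After 9 (j): row=1 col=0 char='z'
After 10 (^): row=1 col=0 char='z'
After 11 (k): row=0 col=0 char='r'

Answer: rain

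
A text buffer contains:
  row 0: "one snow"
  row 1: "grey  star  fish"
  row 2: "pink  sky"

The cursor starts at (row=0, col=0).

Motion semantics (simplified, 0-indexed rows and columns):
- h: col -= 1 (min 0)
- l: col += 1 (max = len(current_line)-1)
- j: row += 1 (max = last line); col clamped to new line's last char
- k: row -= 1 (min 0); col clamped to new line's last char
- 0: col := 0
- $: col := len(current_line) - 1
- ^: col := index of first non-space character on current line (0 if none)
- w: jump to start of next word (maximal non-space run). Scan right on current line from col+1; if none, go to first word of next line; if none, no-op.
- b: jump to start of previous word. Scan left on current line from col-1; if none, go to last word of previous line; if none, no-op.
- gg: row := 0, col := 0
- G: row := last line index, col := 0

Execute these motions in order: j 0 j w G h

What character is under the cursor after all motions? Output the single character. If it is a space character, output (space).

Answer: p

Derivation:
After 1 (j): row=1 col=0 char='g'
After 2 (0): row=1 col=0 char='g'
After 3 (j): row=2 col=0 char='p'
After 4 (w): row=2 col=6 char='s'
After 5 (G): row=2 col=0 char='p'
After 6 (h): row=2 col=0 char='p'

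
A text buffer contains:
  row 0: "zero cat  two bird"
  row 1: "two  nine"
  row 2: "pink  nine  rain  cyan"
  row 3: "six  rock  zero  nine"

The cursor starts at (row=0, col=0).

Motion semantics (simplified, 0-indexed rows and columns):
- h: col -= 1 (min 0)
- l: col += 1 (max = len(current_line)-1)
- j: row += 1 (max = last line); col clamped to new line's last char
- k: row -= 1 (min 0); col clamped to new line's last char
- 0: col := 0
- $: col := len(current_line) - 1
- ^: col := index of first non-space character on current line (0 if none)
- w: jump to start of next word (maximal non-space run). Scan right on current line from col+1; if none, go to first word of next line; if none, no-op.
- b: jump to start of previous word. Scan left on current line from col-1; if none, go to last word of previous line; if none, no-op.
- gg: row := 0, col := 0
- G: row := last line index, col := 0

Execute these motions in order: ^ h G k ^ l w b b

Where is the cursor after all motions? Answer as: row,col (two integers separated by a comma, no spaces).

After 1 (^): row=0 col=0 char='z'
After 2 (h): row=0 col=0 char='z'
After 3 (G): row=3 col=0 char='s'
After 4 (k): row=2 col=0 char='p'
After 5 (^): row=2 col=0 char='p'
After 6 (l): row=2 col=1 char='i'
After 7 (w): row=2 col=6 char='n'
After 8 (b): row=2 col=0 char='p'
After 9 (b): row=1 col=5 char='n'

Answer: 1,5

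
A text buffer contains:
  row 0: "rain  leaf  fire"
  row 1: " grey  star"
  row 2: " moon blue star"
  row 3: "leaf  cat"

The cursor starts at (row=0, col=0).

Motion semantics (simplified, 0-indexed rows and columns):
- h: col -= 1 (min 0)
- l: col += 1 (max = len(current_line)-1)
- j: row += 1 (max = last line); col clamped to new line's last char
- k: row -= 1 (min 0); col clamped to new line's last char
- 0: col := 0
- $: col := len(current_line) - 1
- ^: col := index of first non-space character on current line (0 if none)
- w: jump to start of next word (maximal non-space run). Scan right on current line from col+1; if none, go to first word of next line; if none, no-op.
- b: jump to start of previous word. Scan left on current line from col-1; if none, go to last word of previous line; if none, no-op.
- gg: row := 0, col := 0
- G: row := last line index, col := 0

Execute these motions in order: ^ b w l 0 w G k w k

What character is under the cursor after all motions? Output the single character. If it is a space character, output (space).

After 1 (^): row=0 col=0 char='r'
After 2 (b): row=0 col=0 char='r'
After 3 (w): row=0 col=6 char='l'
After 4 (l): row=0 col=7 char='e'
After 5 (0): row=0 col=0 char='r'
After 6 (w): row=0 col=6 char='l'
After 7 (G): row=3 col=0 char='l'
After 8 (k): row=2 col=0 char='_'
After 9 (w): row=2 col=1 char='m'
After 10 (k): row=1 col=1 char='g'

Answer: g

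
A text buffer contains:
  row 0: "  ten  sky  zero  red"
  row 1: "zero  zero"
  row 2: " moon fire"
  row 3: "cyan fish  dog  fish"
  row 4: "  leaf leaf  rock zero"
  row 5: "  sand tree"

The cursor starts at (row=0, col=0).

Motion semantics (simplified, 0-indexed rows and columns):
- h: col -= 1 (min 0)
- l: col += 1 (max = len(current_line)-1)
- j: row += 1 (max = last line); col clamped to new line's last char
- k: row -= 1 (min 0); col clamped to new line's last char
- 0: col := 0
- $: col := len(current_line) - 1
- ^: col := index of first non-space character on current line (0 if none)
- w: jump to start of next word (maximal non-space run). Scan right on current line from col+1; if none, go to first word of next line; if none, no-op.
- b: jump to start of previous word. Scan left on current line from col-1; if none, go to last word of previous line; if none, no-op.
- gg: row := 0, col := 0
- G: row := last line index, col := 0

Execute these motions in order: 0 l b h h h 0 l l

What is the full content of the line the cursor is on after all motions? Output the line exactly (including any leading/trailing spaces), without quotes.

After 1 (0): row=0 col=0 char='_'
After 2 (l): row=0 col=1 char='_'
After 3 (b): row=0 col=1 char='_'
After 4 (h): row=0 col=0 char='_'
After 5 (h): row=0 col=0 char='_'
After 6 (h): row=0 col=0 char='_'
After 7 (0): row=0 col=0 char='_'
After 8 (l): row=0 col=1 char='_'
After 9 (l): row=0 col=2 char='t'

Answer:   ten  sky  zero  red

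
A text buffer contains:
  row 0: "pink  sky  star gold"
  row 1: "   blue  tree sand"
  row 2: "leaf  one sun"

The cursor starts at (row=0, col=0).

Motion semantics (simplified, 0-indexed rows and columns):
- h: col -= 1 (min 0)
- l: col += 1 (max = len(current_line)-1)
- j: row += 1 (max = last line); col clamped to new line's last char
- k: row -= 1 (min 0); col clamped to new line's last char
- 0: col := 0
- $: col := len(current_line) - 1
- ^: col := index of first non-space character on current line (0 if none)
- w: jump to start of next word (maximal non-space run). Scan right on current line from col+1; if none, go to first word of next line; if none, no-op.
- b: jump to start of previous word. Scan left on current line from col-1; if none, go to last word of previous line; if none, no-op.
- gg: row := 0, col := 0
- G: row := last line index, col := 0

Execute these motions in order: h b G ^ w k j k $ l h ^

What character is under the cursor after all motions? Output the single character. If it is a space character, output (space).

After 1 (h): row=0 col=0 char='p'
After 2 (b): row=0 col=0 char='p'
After 3 (G): row=2 col=0 char='l'
After 4 (^): row=2 col=0 char='l'
After 5 (w): row=2 col=6 char='o'
After 6 (k): row=1 col=6 char='e'
After 7 (j): row=2 col=6 char='o'
After 8 (k): row=1 col=6 char='e'
After 9 ($): row=1 col=17 char='d'
After 10 (l): row=1 col=17 char='d'
After 11 (h): row=1 col=16 char='n'
After 12 (^): row=1 col=3 char='b'

Answer: b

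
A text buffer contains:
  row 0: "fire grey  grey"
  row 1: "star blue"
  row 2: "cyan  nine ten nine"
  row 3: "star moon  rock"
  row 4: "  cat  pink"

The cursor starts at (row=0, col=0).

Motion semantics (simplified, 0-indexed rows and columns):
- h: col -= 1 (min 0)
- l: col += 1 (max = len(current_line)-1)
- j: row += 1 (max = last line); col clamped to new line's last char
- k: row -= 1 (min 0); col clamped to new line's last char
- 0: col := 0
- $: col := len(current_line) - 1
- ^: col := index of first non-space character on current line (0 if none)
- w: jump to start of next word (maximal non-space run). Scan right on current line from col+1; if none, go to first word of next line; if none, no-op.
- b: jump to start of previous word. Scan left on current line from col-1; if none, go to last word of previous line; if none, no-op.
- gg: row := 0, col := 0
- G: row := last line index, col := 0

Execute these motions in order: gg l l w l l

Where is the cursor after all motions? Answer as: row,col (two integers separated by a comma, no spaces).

After 1 (gg): row=0 col=0 char='f'
After 2 (l): row=0 col=1 char='i'
After 3 (l): row=0 col=2 char='r'
After 4 (w): row=0 col=5 char='g'
After 5 (l): row=0 col=6 char='r'
After 6 (l): row=0 col=7 char='e'

Answer: 0,7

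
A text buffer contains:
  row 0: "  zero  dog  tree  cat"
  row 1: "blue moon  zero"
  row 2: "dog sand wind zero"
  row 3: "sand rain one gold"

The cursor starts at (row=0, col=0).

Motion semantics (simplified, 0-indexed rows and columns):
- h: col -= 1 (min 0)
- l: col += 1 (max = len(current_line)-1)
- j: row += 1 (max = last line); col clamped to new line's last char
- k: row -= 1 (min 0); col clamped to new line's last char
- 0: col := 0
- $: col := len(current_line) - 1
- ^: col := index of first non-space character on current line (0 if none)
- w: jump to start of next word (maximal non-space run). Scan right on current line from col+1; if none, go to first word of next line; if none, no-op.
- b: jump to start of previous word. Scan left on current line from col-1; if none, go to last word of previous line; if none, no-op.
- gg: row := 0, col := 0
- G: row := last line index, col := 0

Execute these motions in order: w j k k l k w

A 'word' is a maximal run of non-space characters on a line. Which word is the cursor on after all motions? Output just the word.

After 1 (w): row=0 col=2 char='z'
After 2 (j): row=1 col=2 char='u'
After 3 (k): row=0 col=2 char='z'
After 4 (k): row=0 col=2 char='z'
After 5 (l): row=0 col=3 char='e'
After 6 (k): row=0 col=3 char='e'
After 7 (w): row=0 col=8 char='d'

Answer: dog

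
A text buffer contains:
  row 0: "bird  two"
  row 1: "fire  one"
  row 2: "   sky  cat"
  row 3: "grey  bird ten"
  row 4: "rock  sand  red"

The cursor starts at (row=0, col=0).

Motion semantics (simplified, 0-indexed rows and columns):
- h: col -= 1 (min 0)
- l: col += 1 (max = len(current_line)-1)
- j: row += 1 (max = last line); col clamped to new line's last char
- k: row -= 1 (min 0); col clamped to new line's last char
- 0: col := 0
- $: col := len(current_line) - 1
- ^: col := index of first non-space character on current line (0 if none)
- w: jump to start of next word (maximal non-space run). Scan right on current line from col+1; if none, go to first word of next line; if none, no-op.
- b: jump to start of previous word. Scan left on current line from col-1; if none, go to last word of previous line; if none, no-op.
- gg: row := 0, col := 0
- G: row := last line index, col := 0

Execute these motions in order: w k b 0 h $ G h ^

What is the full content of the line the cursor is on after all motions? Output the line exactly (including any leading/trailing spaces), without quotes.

After 1 (w): row=0 col=6 char='t'
After 2 (k): row=0 col=6 char='t'
After 3 (b): row=0 col=0 char='b'
After 4 (0): row=0 col=0 char='b'
After 5 (h): row=0 col=0 char='b'
After 6 ($): row=0 col=8 char='o'
After 7 (G): row=4 col=0 char='r'
After 8 (h): row=4 col=0 char='r'
After 9 (^): row=4 col=0 char='r'

Answer: rock  sand  red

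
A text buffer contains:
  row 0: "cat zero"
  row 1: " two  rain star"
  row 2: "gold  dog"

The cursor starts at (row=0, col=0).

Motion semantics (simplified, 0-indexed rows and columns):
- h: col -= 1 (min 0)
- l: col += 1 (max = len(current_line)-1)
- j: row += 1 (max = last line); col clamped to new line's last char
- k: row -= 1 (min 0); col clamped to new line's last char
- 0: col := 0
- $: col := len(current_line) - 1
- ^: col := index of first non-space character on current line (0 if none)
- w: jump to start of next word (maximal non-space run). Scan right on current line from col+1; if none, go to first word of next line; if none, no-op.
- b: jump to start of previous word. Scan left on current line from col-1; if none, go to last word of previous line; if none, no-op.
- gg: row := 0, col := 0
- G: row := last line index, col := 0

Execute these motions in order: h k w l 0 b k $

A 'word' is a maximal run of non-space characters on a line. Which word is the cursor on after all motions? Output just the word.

After 1 (h): row=0 col=0 char='c'
After 2 (k): row=0 col=0 char='c'
After 3 (w): row=0 col=4 char='z'
After 4 (l): row=0 col=5 char='e'
After 5 (0): row=0 col=0 char='c'
After 6 (b): row=0 col=0 char='c'
After 7 (k): row=0 col=0 char='c'
After 8 ($): row=0 col=7 char='o'

Answer: zero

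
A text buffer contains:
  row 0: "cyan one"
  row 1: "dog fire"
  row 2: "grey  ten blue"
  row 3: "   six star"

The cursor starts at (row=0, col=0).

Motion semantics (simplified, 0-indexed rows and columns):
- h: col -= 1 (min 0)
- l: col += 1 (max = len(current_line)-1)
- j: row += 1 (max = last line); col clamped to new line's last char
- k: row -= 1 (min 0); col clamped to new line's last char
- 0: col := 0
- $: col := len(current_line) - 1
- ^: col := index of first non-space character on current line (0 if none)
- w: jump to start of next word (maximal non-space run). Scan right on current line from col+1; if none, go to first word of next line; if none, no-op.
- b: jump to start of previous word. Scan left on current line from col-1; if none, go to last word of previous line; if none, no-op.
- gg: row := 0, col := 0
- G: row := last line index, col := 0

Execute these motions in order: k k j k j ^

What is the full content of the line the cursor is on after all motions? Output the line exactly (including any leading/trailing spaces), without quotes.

After 1 (k): row=0 col=0 char='c'
After 2 (k): row=0 col=0 char='c'
After 3 (j): row=1 col=0 char='d'
After 4 (k): row=0 col=0 char='c'
After 5 (j): row=1 col=0 char='d'
After 6 (^): row=1 col=0 char='d'

Answer: dog fire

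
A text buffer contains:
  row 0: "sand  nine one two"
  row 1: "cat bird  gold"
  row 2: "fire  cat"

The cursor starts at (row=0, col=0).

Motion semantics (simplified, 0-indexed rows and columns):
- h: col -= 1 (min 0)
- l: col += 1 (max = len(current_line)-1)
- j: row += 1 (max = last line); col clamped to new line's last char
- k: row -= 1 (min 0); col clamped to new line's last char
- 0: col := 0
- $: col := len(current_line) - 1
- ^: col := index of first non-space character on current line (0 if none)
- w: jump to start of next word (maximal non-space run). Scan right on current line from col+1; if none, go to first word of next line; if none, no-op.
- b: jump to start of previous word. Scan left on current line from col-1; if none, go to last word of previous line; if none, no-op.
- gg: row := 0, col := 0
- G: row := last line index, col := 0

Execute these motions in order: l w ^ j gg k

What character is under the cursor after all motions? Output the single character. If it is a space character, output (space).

After 1 (l): row=0 col=1 char='a'
After 2 (w): row=0 col=6 char='n'
After 3 (^): row=0 col=0 char='s'
After 4 (j): row=1 col=0 char='c'
After 5 (gg): row=0 col=0 char='s'
After 6 (k): row=0 col=0 char='s'

Answer: s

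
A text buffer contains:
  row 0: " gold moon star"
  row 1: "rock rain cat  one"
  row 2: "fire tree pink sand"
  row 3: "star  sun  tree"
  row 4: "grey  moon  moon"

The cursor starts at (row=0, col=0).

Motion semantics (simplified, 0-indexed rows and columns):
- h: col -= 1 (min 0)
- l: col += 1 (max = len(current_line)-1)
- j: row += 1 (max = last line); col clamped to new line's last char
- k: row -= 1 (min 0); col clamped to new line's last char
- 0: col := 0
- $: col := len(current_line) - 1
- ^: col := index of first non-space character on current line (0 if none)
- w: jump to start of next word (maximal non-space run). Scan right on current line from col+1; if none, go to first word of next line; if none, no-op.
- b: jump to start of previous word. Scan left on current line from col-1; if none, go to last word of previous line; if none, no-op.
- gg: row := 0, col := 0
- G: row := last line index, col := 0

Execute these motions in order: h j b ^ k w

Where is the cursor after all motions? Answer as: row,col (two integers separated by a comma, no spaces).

After 1 (h): row=0 col=0 char='_'
After 2 (j): row=1 col=0 char='r'
After 3 (b): row=0 col=11 char='s'
After 4 (^): row=0 col=1 char='g'
After 5 (k): row=0 col=1 char='g'
After 6 (w): row=0 col=6 char='m'

Answer: 0,6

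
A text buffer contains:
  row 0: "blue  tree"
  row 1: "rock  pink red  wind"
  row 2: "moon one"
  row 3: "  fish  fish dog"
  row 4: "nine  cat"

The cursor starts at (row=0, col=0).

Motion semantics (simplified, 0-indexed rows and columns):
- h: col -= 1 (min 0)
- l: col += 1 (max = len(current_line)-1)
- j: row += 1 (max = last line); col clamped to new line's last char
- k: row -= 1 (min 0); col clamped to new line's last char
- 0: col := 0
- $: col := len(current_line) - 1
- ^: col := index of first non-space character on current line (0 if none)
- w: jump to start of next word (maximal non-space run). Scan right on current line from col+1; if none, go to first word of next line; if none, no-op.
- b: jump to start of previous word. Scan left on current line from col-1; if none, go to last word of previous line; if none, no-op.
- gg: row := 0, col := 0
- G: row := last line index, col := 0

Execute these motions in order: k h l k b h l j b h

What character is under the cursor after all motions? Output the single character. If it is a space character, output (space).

Answer: r

Derivation:
After 1 (k): row=0 col=0 char='b'
After 2 (h): row=0 col=0 char='b'
After 3 (l): row=0 col=1 char='l'
After 4 (k): row=0 col=1 char='l'
After 5 (b): row=0 col=0 char='b'
After 6 (h): row=0 col=0 char='b'
After 7 (l): row=0 col=1 char='l'
After 8 (j): row=1 col=1 char='o'
After 9 (b): row=1 col=0 char='r'
After 10 (h): row=1 col=0 char='r'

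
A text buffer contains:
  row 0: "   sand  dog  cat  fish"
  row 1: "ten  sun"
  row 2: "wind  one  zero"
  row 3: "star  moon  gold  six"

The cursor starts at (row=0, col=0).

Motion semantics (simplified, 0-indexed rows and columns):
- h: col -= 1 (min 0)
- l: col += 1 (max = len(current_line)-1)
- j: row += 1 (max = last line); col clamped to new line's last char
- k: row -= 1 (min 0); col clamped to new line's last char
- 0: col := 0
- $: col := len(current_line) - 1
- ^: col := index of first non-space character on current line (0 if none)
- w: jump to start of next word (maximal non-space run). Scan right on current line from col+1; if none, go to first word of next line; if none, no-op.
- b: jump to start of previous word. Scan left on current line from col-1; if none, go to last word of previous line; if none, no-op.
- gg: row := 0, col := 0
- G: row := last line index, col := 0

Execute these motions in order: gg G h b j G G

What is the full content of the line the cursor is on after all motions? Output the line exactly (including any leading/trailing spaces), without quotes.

Answer: star  moon  gold  six

Derivation:
After 1 (gg): row=0 col=0 char='_'
After 2 (G): row=3 col=0 char='s'
After 3 (h): row=3 col=0 char='s'
After 4 (b): row=2 col=11 char='z'
After 5 (j): row=3 col=11 char='_'
After 6 (G): row=3 col=0 char='s'
After 7 (G): row=3 col=0 char='s'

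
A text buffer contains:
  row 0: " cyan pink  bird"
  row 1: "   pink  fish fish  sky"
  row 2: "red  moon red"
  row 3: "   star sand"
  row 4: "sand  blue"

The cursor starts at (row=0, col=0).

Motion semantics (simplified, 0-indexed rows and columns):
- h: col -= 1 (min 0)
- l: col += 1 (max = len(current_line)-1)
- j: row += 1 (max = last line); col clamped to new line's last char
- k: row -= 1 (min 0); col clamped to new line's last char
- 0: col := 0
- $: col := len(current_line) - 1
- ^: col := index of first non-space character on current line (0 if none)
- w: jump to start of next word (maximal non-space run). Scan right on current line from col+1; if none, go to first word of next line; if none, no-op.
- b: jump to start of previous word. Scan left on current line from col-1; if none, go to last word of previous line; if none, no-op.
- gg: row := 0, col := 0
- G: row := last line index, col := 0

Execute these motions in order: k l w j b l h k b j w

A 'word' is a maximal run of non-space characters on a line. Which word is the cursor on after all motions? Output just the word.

Answer: pink

Derivation:
After 1 (k): row=0 col=0 char='_'
After 2 (l): row=0 col=1 char='c'
After 3 (w): row=0 col=6 char='p'
After 4 (j): row=1 col=6 char='k'
After 5 (b): row=1 col=3 char='p'
After 6 (l): row=1 col=4 char='i'
After 7 (h): row=1 col=3 char='p'
After 8 (k): row=0 col=3 char='a'
After 9 (b): row=0 col=1 char='c'
After 10 (j): row=1 col=1 char='_'
After 11 (w): row=1 col=3 char='p'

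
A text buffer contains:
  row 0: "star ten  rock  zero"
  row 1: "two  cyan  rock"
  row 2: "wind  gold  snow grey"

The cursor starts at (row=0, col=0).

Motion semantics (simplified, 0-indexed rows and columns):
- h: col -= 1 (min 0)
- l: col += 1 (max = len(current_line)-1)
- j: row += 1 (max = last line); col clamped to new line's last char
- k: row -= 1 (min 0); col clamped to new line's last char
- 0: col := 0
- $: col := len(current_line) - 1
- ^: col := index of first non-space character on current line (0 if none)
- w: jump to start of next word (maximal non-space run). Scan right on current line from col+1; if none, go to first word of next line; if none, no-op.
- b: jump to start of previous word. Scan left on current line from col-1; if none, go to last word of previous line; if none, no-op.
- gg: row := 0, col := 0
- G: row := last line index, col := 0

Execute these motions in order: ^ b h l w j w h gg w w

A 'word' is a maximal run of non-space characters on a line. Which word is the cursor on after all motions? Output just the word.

Answer: rock

Derivation:
After 1 (^): row=0 col=0 char='s'
After 2 (b): row=0 col=0 char='s'
After 3 (h): row=0 col=0 char='s'
After 4 (l): row=0 col=1 char='t'
After 5 (w): row=0 col=5 char='t'
After 6 (j): row=1 col=5 char='c'
After 7 (w): row=1 col=11 char='r'
After 8 (h): row=1 col=10 char='_'
After 9 (gg): row=0 col=0 char='s'
After 10 (w): row=0 col=5 char='t'
After 11 (w): row=0 col=10 char='r'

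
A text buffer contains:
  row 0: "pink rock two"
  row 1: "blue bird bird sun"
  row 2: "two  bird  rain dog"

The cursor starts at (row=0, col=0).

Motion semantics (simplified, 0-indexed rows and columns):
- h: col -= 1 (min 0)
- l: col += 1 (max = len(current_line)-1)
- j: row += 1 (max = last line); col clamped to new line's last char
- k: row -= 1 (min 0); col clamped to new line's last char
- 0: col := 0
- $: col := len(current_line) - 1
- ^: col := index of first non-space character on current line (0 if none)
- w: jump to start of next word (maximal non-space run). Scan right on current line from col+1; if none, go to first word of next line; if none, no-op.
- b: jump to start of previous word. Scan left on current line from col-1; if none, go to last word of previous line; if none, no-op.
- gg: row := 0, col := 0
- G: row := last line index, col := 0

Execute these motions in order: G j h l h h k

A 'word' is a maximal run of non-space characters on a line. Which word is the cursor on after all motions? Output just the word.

After 1 (G): row=2 col=0 char='t'
After 2 (j): row=2 col=0 char='t'
After 3 (h): row=2 col=0 char='t'
After 4 (l): row=2 col=1 char='w'
After 5 (h): row=2 col=0 char='t'
After 6 (h): row=2 col=0 char='t'
After 7 (k): row=1 col=0 char='b'

Answer: blue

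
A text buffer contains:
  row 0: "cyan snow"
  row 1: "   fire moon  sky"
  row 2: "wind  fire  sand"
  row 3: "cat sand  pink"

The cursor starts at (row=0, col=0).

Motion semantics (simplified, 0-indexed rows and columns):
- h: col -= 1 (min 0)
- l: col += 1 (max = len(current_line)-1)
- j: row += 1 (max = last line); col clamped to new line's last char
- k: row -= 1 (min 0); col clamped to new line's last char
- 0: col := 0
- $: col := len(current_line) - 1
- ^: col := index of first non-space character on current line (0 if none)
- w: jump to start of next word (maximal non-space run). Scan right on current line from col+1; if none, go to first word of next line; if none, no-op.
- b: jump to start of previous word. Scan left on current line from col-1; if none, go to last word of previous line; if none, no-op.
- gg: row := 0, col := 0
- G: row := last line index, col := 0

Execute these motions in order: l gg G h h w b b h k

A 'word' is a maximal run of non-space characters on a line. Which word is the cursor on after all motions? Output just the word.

After 1 (l): row=0 col=1 char='y'
After 2 (gg): row=0 col=0 char='c'
After 3 (G): row=3 col=0 char='c'
After 4 (h): row=3 col=0 char='c'
After 5 (h): row=3 col=0 char='c'
After 6 (w): row=3 col=4 char='s'
After 7 (b): row=3 col=0 char='c'
After 8 (b): row=2 col=12 char='s'
After 9 (h): row=2 col=11 char='_'
After 10 (k): row=1 col=11 char='n'

Answer: moon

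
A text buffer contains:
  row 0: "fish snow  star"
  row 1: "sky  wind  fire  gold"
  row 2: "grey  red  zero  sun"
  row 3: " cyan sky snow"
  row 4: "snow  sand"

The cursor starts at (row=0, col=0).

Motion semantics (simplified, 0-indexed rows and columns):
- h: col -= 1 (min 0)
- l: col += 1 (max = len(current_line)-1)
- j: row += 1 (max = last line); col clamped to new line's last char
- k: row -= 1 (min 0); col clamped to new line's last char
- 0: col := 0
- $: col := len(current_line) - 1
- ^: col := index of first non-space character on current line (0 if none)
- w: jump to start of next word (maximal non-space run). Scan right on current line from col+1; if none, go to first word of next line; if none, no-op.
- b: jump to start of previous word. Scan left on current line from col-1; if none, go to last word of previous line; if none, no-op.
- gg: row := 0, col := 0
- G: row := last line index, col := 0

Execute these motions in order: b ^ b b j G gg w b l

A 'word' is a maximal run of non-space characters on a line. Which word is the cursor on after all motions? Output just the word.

After 1 (b): row=0 col=0 char='f'
After 2 (^): row=0 col=0 char='f'
After 3 (b): row=0 col=0 char='f'
After 4 (b): row=0 col=0 char='f'
After 5 (j): row=1 col=0 char='s'
After 6 (G): row=4 col=0 char='s'
After 7 (gg): row=0 col=0 char='f'
After 8 (w): row=0 col=5 char='s'
After 9 (b): row=0 col=0 char='f'
After 10 (l): row=0 col=1 char='i'

Answer: fish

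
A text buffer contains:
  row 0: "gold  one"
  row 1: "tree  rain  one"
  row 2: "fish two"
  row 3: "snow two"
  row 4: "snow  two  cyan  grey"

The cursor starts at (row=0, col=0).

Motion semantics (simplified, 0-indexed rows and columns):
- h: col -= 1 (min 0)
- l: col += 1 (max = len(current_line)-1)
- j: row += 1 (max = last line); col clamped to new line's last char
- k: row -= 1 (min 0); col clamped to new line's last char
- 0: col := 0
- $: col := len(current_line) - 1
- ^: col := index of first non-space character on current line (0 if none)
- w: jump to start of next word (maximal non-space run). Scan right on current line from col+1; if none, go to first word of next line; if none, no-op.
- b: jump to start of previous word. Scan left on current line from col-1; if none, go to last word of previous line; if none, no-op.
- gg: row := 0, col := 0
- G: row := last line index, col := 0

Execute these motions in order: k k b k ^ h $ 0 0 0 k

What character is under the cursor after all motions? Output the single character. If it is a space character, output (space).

Answer: g

Derivation:
After 1 (k): row=0 col=0 char='g'
After 2 (k): row=0 col=0 char='g'
After 3 (b): row=0 col=0 char='g'
After 4 (k): row=0 col=0 char='g'
After 5 (^): row=0 col=0 char='g'
After 6 (h): row=0 col=0 char='g'
After 7 ($): row=0 col=8 char='e'
After 8 (0): row=0 col=0 char='g'
After 9 (0): row=0 col=0 char='g'
After 10 (0): row=0 col=0 char='g'
After 11 (k): row=0 col=0 char='g'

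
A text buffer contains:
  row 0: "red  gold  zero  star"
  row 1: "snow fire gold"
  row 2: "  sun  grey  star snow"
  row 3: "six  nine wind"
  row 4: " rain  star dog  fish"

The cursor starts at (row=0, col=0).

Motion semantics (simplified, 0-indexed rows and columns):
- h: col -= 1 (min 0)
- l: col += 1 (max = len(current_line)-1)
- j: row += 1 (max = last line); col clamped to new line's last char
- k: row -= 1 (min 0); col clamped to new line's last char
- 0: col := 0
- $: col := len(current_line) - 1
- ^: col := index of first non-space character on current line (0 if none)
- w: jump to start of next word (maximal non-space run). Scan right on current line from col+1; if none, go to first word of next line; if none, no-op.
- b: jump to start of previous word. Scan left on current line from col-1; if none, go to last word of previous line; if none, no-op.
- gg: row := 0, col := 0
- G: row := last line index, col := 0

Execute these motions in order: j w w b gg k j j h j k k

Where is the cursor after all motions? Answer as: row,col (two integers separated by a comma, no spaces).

Answer: 1,0

Derivation:
After 1 (j): row=1 col=0 char='s'
After 2 (w): row=1 col=5 char='f'
After 3 (w): row=1 col=10 char='g'
After 4 (b): row=1 col=5 char='f'
After 5 (gg): row=0 col=0 char='r'
After 6 (k): row=0 col=0 char='r'
After 7 (j): row=1 col=0 char='s'
After 8 (j): row=2 col=0 char='_'
After 9 (h): row=2 col=0 char='_'
After 10 (j): row=3 col=0 char='s'
After 11 (k): row=2 col=0 char='_'
After 12 (k): row=1 col=0 char='s'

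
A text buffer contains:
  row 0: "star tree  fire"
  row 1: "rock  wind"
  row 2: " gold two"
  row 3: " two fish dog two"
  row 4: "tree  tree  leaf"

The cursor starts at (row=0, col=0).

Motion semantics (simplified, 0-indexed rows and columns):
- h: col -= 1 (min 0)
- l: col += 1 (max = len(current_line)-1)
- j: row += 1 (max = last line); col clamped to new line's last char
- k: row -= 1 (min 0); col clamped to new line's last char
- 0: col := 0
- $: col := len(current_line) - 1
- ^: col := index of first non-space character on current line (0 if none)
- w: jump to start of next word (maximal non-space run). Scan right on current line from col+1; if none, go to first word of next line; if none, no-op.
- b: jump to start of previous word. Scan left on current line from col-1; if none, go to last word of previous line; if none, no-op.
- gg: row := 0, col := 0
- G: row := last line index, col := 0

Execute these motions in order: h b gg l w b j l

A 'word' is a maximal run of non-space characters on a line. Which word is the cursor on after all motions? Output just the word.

After 1 (h): row=0 col=0 char='s'
After 2 (b): row=0 col=0 char='s'
After 3 (gg): row=0 col=0 char='s'
After 4 (l): row=0 col=1 char='t'
After 5 (w): row=0 col=5 char='t'
After 6 (b): row=0 col=0 char='s'
After 7 (j): row=1 col=0 char='r'
After 8 (l): row=1 col=1 char='o'

Answer: rock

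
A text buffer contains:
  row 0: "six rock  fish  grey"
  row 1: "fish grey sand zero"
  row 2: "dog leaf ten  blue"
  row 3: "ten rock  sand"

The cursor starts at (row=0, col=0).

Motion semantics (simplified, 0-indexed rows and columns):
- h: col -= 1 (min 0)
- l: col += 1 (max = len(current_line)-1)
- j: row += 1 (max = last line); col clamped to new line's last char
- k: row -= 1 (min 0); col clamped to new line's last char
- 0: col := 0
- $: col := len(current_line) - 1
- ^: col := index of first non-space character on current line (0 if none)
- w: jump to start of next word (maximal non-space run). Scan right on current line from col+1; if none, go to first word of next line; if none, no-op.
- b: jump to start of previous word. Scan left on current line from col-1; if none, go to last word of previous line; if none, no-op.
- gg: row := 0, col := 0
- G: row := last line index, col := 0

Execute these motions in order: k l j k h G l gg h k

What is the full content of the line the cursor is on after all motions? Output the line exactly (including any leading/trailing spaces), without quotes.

Answer: six rock  fish  grey

Derivation:
After 1 (k): row=0 col=0 char='s'
After 2 (l): row=0 col=1 char='i'
After 3 (j): row=1 col=1 char='i'
After 4 (k): row=0 col=1 char='i'
After 5 (h): row=0 col=0 char='s'
After 6 (G): row=3 col=0 char='t'
After 7 (l): row=3 col=1 char='e'
After 8 (gg): row=0 col=0 char='s'
After 9 (h): row=0 col=0 char='s'
After 10 (k): row=0 col=0 char='s'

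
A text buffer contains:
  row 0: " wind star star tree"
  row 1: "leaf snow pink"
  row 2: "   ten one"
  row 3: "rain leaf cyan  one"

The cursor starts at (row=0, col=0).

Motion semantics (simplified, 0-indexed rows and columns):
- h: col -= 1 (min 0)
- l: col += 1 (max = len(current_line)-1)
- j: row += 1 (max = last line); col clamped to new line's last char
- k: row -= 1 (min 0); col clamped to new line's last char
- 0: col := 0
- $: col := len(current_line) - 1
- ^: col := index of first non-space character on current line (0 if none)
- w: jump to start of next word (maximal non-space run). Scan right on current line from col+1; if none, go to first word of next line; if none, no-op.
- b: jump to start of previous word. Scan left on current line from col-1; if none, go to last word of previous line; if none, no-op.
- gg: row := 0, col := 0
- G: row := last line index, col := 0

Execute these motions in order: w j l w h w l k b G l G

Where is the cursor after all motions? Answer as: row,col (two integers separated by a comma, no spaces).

After 1 (w): row=0 col=1 char='w'
After 2 (j): row=1 col=1 char='e'
After 3 (l): row=1 col=2 char='a'
After 4 (w): row=1 col=5 char='s'
After 5 (h): row=1 col=4 char='_'
After 6 (w): row=1 col=5 char='s'
After 7 (l): row=1 col=6 char='n'
After 8 (k): row=0 col=6 char='s'
After 9 (b): row=0 col=1 char='w'
After 10 (G): row=3 col=0 char='r'
After 11 (l): row=3 col=1 char='a'
After 12 (G): row=3 col=0 char='r'

Answer: 3,0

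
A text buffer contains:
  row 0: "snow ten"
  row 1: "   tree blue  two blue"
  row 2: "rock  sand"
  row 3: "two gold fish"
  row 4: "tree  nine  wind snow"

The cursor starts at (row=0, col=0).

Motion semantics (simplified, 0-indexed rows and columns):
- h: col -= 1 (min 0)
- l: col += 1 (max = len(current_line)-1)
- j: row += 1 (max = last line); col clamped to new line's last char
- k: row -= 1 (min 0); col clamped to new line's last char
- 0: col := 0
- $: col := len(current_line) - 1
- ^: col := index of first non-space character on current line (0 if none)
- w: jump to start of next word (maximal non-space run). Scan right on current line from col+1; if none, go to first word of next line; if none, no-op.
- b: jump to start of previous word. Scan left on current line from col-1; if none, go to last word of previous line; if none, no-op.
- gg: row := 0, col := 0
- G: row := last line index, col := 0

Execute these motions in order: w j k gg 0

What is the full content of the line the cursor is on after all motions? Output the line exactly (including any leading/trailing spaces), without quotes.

Answer: snow ten

Derivation:
After 1 (w): row=0 col=5 char='t'
After 2 (j): row=1 col=5 char='e'
After 3 (k): row=0 col=5 char='t'
After 4 (gg): row=0 col=0 char='s'
After 5 (0): row=0 col=0 char='s'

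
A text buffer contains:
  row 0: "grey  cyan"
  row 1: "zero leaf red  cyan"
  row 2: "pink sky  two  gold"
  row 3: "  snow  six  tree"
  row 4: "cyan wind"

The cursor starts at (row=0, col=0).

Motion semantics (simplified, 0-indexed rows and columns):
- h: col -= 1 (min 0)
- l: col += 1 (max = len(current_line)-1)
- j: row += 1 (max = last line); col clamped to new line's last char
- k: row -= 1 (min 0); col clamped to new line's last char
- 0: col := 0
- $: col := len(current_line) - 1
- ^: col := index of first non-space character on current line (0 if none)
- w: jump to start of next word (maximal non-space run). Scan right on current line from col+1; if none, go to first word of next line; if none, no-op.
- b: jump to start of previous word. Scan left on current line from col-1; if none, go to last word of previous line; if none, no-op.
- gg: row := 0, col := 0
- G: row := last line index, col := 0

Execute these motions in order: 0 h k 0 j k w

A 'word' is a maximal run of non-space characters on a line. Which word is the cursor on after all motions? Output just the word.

After 1 (0): row=0 col=0 char='g'
After 2 (h): row=0 col=0 char='g'
After 3 (k): row=0 col=0 char='g'
After 4 (0): row=0 col=0 char='g'
After 5 (j): row=1 col=0 char='z'
After 6 (k): row=0 col=0 char='g'
After 7 (w): row=0 col=6 char='c'

Answer: cyan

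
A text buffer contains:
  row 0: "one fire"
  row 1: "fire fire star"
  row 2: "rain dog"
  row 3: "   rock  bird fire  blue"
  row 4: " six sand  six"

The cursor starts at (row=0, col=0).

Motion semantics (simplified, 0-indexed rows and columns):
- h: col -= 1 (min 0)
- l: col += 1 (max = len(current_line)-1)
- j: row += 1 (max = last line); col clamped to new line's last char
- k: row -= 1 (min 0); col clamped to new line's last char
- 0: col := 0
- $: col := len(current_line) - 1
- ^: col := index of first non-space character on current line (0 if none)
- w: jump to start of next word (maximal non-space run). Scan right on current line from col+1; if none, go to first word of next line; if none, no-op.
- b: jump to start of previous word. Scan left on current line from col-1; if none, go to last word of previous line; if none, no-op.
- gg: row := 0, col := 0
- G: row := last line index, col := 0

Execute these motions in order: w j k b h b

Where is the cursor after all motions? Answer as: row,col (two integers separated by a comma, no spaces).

After 1 (w): row=0 col=4 char='f'
After 2 (j): row=1 col=4 char='_'
After 3 (k): row=0 col=4 char='f'
After 4 (b): row=0 col=0 char='o'
After 5 (h): row=0 col=0 char='o'
After 6 (b): row=0 col=0 char='o'

Answer: 0,0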